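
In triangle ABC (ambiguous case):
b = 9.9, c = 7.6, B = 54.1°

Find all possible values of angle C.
sin(C)/c = sin(B)/b  →  sin(C) = c·sin(B)/b = 7.6·sin(54.1°)/9.9 = 0.621850
C₁ = arcsin(0.621850) = 38.45°,  C₂ = 180° - C₁ = 141.55°
Check C₂: A = 180° - 54.1° - 141.55° = -15.65° ≤ 0, rejected
C = 38.45° (one solution)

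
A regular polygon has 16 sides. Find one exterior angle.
Exterior angle of a regular n-gon = 360/n
Exterior angle = 360/16
Exterior angle = 22.50 degrees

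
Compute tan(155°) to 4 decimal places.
tan(155 degrees) = -0.4663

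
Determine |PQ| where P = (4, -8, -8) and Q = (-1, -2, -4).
d = √[(-5)² + (6)² + (4)²] = √77 = 8.775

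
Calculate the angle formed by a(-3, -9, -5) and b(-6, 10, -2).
a·b = -62, |a|² = 115, |b|² = 140
cos θ = -62/√16100 ≈ -0.4886
θ ≈ 119.3°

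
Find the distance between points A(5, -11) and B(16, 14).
Using the distance formula: d = sqrt((x₂-x₁)² + (y₂-y₁)²)
dx = 16 - 5 = 11
dy = 14 - (-11) = 25
d = sqrt(11² + 25²) = sqrt(121 + 625) = sqrt(746) = 27.31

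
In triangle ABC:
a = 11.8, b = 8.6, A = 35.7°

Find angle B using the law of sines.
sin(B)/b = sin(A)/a
sin(B) = b·sin(A)/a = 8.6·sin(35.7°)/11.8 = 0.425293
B = arcsin(0.425293) = 25.17°  (b ≤ a, so B ≤ A and the acute solution is unique)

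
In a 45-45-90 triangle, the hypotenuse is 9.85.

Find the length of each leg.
In a 45-45-90 triangle, hypotenuse = leg·√2  →  leg = hypotenuse/√2
leg = 9.85/√2 = 6.965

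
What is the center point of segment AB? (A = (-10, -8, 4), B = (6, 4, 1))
Midpoint = ((-10+6)/2, (-8+4)/2, (4+1)/2) = (-2, -2, 2.5)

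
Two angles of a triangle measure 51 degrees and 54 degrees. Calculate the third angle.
Sum of angles in a triangle = 180 degrees
Third angle = 180 - 51 - 54
Third angle = 75 degrees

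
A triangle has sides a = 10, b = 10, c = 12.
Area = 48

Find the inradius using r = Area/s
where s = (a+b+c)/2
s = (10+10+12)/2 = 16
r = Area/s = 48/16 = 3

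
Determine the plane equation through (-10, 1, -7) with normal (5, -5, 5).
d = n·P = (5)(-10) + (-5)(1) + (5)(-7) = -90
Plane: 5x - 5y + 5z = -90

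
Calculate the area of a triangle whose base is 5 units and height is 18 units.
Area = (1/2) * base * height
Area = (1/2) * 5 * 18
Area = 45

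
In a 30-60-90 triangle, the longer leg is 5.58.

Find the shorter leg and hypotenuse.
In a 30-60-90 triangle, sides are in ratio 1 : √3 : 2.
Long leg = short leg·√3  →  short leg = 5.58/√3 = 3.222
Hypotenuse = 2·(short leg) = 2·5.58/√3 = 6.443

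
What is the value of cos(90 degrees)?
cos(90 degrees) = 0
Decimal approximation: 0.0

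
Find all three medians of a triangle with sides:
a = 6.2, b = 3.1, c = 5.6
Using m_x = ½√(2y² + 2z² - x²):
m_a = ½√(2·3.1² + 2·5.6² - 6.2²) = ½√43.5 = 3.298
m_b = ½√(2·6.2² + 2·5.6² - 3.1²) = ½√129.99 = 5.701
m_c = ½√(2·6.2² + 2·3.1² - 5.6²) = ½√64.74 = 4.023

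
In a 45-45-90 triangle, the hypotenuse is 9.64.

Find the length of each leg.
In a 45-45-90 triangle, hypotenuse = leg·√2  →  leg = hypotenuse/√2
leg = 9.64/√2 = 6.817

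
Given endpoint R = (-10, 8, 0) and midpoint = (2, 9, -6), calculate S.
S = (2×2 - (-10), 2×9 - 8, 2×(-6) - 0) = (14, 10, -12)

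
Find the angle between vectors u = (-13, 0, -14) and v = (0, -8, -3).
u·v = 42, |u|² = 365, |v|² = 73
cos θ = 42/√26645 ≈ 0.2573
θ ≈ 75.09°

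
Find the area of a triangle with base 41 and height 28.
Area = (1/2) * base * height
Area = (1/2) * 41 * 28
Area = 574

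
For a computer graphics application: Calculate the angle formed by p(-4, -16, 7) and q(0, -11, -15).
p·q = 71, |p|² = 321, |q|² = 346
cos θ = 71/√111066 ≈ 0.213
θ ≈ 77.7°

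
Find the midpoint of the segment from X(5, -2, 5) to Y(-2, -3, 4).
Midpoint = ((5-2)/2, (-2-3)/2, (5+4)/2) = (1.5, -2.5, 4.5)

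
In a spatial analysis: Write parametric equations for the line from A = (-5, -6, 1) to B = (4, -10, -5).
Direction vector d = B - A = (9, -4, -6)
x = -5 + 9t, y = -6 - 4t, z = 1 - 6t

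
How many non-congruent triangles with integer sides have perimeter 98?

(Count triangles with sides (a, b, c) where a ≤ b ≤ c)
With a ≤ b ≤ c and a + b + c = 98, the triangle inequality a + b > c gives c < 98/2, so c ≤ 48.
Iterate a from 1 to ⌊p/3⌋ = 32; for each a, b ranges from a to ⌊(p−a)/2⌋ with c = p − a − b, keeping only c ≥ b.
Triples: (2, 48, 48), (3, 47, 48), (4, 46, 48), …
Count = 200 triangles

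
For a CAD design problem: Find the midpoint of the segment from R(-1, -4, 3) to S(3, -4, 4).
Midpoint = ((-1+3)/2, (-4-4)/2, (3+4)/2) = (1, -4, 3.5)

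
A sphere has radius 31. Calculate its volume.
Volume = (4/3) * pi * r³
Volume = (4/3) * pi * 31³
Volume = (4/3) * pi * 29791
Volume = 124788.25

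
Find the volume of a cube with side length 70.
Volume = s³
Volume = 70³
Volume = 343000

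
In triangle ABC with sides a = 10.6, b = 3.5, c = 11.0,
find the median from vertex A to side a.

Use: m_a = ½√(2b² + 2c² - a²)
m_a = ½√(2·3.5² + 2·11.0² - 10.6²)
m_a = ½√(24.5 + 242 - 112.36) = ½√154.14 = 6.208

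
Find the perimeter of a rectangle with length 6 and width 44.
Perimeter = 2 * (length + width)
Perimeter = 2 * (6 + 44)
Perimeter = 2 * 50
Perimeter = 100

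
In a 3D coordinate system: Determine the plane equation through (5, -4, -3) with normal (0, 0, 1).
d = n·P = (0)(5) + (0)(-4) + (1)(-3) = -3
Plane: z = -3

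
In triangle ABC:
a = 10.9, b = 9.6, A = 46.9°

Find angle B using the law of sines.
sin(B)/b = sin(A)/a
sin(B) = b·sin(A)/a = 9.6·sin(46.9°)/10.9 = 0.643079
B = arcsin(0.643079) = 40.02°  (b ≤ a, so B ≤ A and the acute solution is unique)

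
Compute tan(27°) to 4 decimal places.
tan(27 degrees) = 0.5095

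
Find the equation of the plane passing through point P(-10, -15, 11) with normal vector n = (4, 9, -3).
d = n·P = (4)(-10) + (9)(-15) + (-3)(11) = -208
Plane: 4x + 9y - 3z = -208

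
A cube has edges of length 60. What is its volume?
Volume = s³
Volume = 60³
Volume = 216000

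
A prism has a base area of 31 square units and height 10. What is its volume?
Volume = base area * height
Volume = 31 * 10
Volume = 310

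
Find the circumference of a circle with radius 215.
Circumference = 2 * pi * r
Circumference = 2 * pi * 215
Circumference = 1350.88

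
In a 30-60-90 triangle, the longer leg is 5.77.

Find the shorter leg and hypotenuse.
In a 30-60-90 triangle, sides are in ratio 1 : √3 : 2.
Long leg = short leg·√3  →  short leg = 5.77/√3 = 3.331
Hypotenuse = 2·(short leg) = 2·5.77/√3 = 6.663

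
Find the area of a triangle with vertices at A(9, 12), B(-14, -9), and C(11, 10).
Using the coordinate formula: Area = (1/2)|x₁(y₂-y₃) + x₂(y₃-y₁) + x₃(y₁-y₂)|
Area = (1/2)|9((-9)-10) + (-14)(10-12) + 11(12-(-9))|
Area = (1/2)|9*(-19) + (-14)*(-2) + 11*21|
Area = (1/2)|(-171) + 28 + 231|
Area = (1/2)*88 = 44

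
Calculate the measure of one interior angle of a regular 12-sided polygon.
Interior angle of a regular n-gon = (n-2)*180/n
Interior angle = (12-2)*180/12
Interior angle = 10*180/12
Interior angle = 1800/12
Interior angle = 150 degrees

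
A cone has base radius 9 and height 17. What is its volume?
Volume = (1/3) * pi * r² * h
Volume = (1/3) * pi * 9² * 17
Volume = (1/3) * pi * 81 * 17
Volume = (1/3) * pi * 1377
Volume = 1441.99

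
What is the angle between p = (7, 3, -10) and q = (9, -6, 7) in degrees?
p·q = -25, |p|² = 158, |q|² = 166
cos θ = -25/√26228 ≈ -0.1544
θ ≈ 98.88°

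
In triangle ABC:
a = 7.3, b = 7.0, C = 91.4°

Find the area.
Using A = ½ab·sin(C):
A = ½·7.3·7.0·sin(91.4°) = ½·51.1·0.999701 = 25.54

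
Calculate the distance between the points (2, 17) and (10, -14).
Using the distance formula: d = sqrt((x₂-x₁)² + (y₂-y₁)²)
dx = 10 - 2 = 8
dy = (-14) - 17 = -31
d = sqrt(8² + (-31)²) = sqrt(64 + 961) = sqrt(1025) = 32.02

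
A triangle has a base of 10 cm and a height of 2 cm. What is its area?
Area = (1/2) * base * height
Area = (1/2) * 10 * 2
Area = 10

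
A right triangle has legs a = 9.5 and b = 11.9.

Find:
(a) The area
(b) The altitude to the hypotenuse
(a) Area = ½ab = ½·9.5·11.9 = 56.525
(b) Hypotenuse c = √(9.5² + 11.9²) = √231.86 = 15.2269
    Area = ½·c·h_c  →  h_c = 2·Area/c = 2·56.525/15.2269 = 7.424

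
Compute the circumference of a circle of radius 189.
Circumference = 2 * pi * r
Circumference = 2 * pi * 189
Circumference = 1187.52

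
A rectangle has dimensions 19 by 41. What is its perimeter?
Perimeter = 2 * (length + width)
Perimeter = 2 * (19 + 41)
Perimeter = 2 * 60
Perimeter = 120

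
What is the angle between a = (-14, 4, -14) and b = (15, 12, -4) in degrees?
a·b = -106, |a|² = 408, |b|² = 385
cos θ = -106/√157080 ≈ -0.2675
θ ≈ 105.5°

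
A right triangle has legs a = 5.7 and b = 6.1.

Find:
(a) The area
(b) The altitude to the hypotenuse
(a) Area = ½ab = ½·5.7·6.1 = 17.385
(b) Hypotenuse c = √(5.7² + 6.1²) = √69.7 = 8.34865
    Area = ½·c·h_c  →  h_c = 2·Area/c = 2·17.385/8.34865 = 4.165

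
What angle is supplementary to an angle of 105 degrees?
Supplementary angles sum to 180 degrees.
Other angle = 180 - 105
Other angle = 75 degrees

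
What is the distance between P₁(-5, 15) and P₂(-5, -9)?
Using the distance formula: d = sqrt((x₂-x₁)² + (y₂-y₁)²)
dx = (-5) - (-5) = 0
dy = (-9) - 15 = -24
d = sqrt(0² + (-24)²) = sqrt(0 + 576) = sqrt(576) = 24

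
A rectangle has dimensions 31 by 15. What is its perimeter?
Perimeter = 2 * (length + width)
Perimeter = 2 * (31 + 15)
Perimeter = 2 * 46
Perimeter = 92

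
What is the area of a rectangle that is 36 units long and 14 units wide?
Area = length * width
Area = 36 * 14
Area = 504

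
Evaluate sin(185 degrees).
sin(185 degrees) = -0.0872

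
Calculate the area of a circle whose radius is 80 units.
Area = pi * r²
Area = pi * 80²
Area = pi * 6400
Area = 20106.19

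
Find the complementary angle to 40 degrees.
Complementary angles sum to 90 degrees.
Other angle = 90 - 40
Other angle = 50 degrees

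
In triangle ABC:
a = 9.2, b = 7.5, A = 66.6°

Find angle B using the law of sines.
sin(B)/b = sin(A)/a
sin(B) = b·sin(A)/a = 7.5·sin(66.6°)/9.2 = 0.748170
B = arcsin(0.748170) = 48.43°  (b ≤ a, so B ≤ A and the acute solution is unique)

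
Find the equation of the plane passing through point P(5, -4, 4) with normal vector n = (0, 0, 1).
d = n·P = (0)(5) + (0)(-4) + (1)(4) = 4
Plane: z = 4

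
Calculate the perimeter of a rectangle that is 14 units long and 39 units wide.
Perimeter = 2 * (length + width)
Perimeter = 2 * (14 + 39)
Perimeter = 2 * 53
Perimeter = 106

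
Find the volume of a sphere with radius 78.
Volume = (4/3) * pi * r³
Volume = (4/3) * pi * 78³
Volume = (4/3) * pi * 474552
Volume = 1987798.77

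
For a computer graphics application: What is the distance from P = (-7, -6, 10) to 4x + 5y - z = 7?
d = |4(-7) + 5(-6) + (-1)(10) - (7)| / √(4² + 5² + (-1)²) = 75/√42 = 11.57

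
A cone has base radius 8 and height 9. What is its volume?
Volume = (1/3) * pi * r² * h
Volume = (1/3) * pi * 8² * 9
Volume = (1/3) * pi * 64 * 9
Volume = (1/3) * pi * 576
Volume = 603.19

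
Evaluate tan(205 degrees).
tan(205 degrees) = 0.4663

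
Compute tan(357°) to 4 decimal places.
tan(357 degrees) = -0.0524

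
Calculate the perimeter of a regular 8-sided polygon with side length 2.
Perimeter = number of sides * side length
Perimeter = 8 * 2
Perimeter = 16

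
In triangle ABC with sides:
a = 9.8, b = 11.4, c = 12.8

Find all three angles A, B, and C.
By the law of cosines:
cos(A) = (b² + c² - a²)/(2bc) = 0.677632  →  A = 47.34°
cos(B) = (a² + c² - b²)/(2ac) = 0.517857  →  B = 58.81°
cos(C) = (a² + b² - c²)/(2ab) = 0.278195  →  C = 73.85°
Check: A + B + C = 180.0° ✓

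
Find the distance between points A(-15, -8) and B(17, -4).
Using the distance formula: d = sqrt((x₂-x₁)² + (y₂-y₁)²)
dx = 17 - (-15) = 32
dy = (-4) - (-8) = 4
d = sqrt(32² + 4²) = sqrt(1024 + 16) = sqrt(1040) = 32.25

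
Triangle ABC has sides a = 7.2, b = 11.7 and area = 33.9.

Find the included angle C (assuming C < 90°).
Area = ½ab·sin(C)  →  sin(C) = 2·Area/(ab)
sin(C) = 2·33.9/(7.2·11.7) = 0.804843
C = arcsin(0.804843) = 53.6°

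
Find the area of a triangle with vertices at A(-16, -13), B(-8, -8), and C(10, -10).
Using the coordinate formula: Area = (1/2)|x₁(y₂-y₃) + x₂(y₃-y₁) + x₃(y₁-y₂)|
Area = (1/2)|(-16)((-8)-(-10)) + (-8)((-10)-(-13)) + 10((-13)-(-8))|
Area = (1/2)|(-16)*2 + (-8)*3 + 10*(-5)|
Area = (1/2)|(-32) + (-24) + (-50)|
Area = (1/2)*106 = 53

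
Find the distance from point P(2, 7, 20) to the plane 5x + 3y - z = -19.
d = |5(2) + 3(7) + (-1)(20) - (-19)| / √(5² + 3² + (-1)²) = 30/√35 = 5.071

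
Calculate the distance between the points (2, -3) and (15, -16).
Using the distance formula: d = sqrt((x₂-x₁)² + (y₂-y₁)²)
dx = 15 - 2 = 13
dy = (-16) - (-3) = -13
d = sqrt(13² + (-13)²) = sqrt(169 + 169) = sqrt(338) = 18.38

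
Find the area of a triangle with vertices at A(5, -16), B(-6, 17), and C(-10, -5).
Using the coordinate formula: Area = (1/2)|x₁(y₂-y₃) + x₂(y₃-y₁) + x₃(y₁-y₂)|
Area = (1/2)|5(17-(-5)) + (-6)((-5)-(-16)) + (-10)((-16)-17)|
Area = (1/2)|5*22 + (-6)*11 + (-10)*(-33)|
Area = (1/2)|110 + (-66) + 330|
Area = (1/2)*374 = 187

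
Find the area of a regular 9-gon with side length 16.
For a regular 9-gon with side length s = 16:
Apothem a = s / (2*tan(pi/9)) = 16 / (2*tan(pi/9)) ≈ 21.9798
Perimeter P = 9 * 16 = 144
Area = (1/2) * P * a = (1/2) * 144 * 21.9798 = 1582.55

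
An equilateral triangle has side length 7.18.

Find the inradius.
For an equilateral triangle, r = s/(2√3) where s is the side.
r = 7.18/(2√3) = 7.18/3.464102 = 2.073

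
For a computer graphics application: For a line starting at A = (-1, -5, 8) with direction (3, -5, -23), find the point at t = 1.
P(1) = (-1 + 3(1), -5 + (-5)(1), 8 + (-23)(1)) = (2, -10, -15)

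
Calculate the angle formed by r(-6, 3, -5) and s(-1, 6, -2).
r·s = 34, |r|² = 70, |s|² = 41
cos θ = 34/√2870 ≈ 0.6347
θ ≈ 50.61°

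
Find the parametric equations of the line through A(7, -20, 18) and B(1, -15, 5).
Direction vector d = B - A = (-6, 5, -13)
x = 7 - 6t, y = -20 + 5t, z = 18 - 13t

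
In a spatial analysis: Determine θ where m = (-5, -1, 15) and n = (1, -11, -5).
m·n = -69, |m|² = 251, |n|² = 147
cos θ = -69/√36897 ≈ -0.3592
θ ≈ 111.1°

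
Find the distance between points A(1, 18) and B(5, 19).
Using the distance formula: d = sqrt((x₂-x₁)² + (y₂-y₁)²)
dx = 5 - 1 = 4
dy = 19 - 18 = 1
d = sqrt(4² + 1²) = sqrt(16 + 1) = sqrt(17) = 4.12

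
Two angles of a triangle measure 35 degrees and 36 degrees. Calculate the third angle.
Sum of angles in a triangle = 180 degrees
Third angle = 180 - 35 - 36
Third angle = 109 degrees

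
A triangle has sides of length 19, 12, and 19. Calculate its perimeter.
Perimeter = sum of all sides
Perimeter = 19 + 12 + 19
Perimeter = 50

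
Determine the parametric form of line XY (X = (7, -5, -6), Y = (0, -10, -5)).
Direction vector d = Y - X = (-7, -5, 1)
x = 7 - 7t, y = -5 - 5t, z = -6 + t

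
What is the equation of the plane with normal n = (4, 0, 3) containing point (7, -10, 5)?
d = n·P = (4)(7) + (0)(-10) + (3)(5) = 43
Plane: 4x + 3z = 43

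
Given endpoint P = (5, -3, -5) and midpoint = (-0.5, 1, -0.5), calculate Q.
Q = (2×(-0.5) - 5, 2×1 - (-3), 2×(-0.5) - (-5)) = (-6, 5, 4)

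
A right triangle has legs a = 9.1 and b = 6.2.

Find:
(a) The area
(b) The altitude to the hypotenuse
(a) Area = ½ab = ½·9.1·6.2 = 28.21
(b) Hypotenuse c = √(9.1² + 6.2²) = √121.25 = 11.0114
    Area = ½·c·h_c  →  h_c = 2·Area/c = 2·28.21/11.0114 = 5.124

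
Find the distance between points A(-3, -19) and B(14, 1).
Using the distance formula: d = sqrt((x₂-x₁)² + (y₂-y₁)²)
dx = 14 - (-3) = 17
dy = 1 - (-19) = 20
d = sqrt(17² + 20²) = sqrt(289 + 400) = sqrt(689) = 26.25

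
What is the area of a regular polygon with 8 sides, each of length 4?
For a regular 8-gon with side length s = 4:
Apothem a = s / (2*tan(pi/8)) = 4 / (2*tan(pi/8)) ≈ 4.8284
Perimeter P = 8 * 4 = 32
Area = (1/2) * P * a = (1/2) * 32 * 4.8284 = 77.25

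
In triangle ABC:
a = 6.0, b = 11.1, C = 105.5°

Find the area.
Using A = ½ab·sin(C):
A = ½·6.0·11.1·sin(105.5°) = ½·66.6·0.963630 = 32.09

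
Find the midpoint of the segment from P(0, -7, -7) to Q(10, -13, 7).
Midpoint = ((0+10)/2, (-7-13)/2, (-7+7)/2) = (5, -10, 0)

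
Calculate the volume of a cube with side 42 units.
Volume = s³
Volume = 42³
Volume = 74088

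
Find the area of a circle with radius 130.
Area = pi * r²
Area = pi * 130²
Area = pi * 16900
Area = 53092.92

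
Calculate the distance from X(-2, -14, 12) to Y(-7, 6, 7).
d = √[(-5)² + (20)² + (-5)²] = √450 = 21.21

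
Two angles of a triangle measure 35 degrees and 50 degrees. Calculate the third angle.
Sum of angles in a triangle = 180 degrees
Third angle = 180 - 35 - 50
Third angle = 95 degrees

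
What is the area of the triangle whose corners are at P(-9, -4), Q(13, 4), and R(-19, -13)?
Using the coordinate formula: Area = (1/2)|x₁(y₂-y₃) + x₂(y₃-y₁) + x₃(y₁-y₂)|
Area = (1/2)|(-9)(4-(-13)) + 13((-13)-(-4)) + (-19)((-4)-4)|
Area = (1/2)|(-9)*17 + 13*(-9) + (-19)*(-8)|
Area = (1/2)|(-153) + (-117) + 152|
Area = (1/2)*118 = 59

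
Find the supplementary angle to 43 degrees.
Supplementary angles sum to 180 degrees.
Other angle = 180 - 43
Other angle = 137 degrees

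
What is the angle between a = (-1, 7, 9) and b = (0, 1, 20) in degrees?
a·b = 187, |a|² = 131, |b|² = 401
cos θ = 187/√52531 ≈ 0.8159
θ ≈ 35.32°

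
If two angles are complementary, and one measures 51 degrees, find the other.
Complementary angles sum to 90 degrees.
Other angle = 90 - 51
Other angle = 39 degrees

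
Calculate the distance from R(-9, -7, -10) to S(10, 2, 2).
d = √[(19)² + (9)² + (12)²] = √586 = 24.21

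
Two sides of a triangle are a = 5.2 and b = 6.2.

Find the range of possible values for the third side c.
By the triangle inequality: |a - b| < c < a + b
|5.2 - 6.2| < c < 5.2 + 6.2
1 < c < 11.4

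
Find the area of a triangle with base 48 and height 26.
Area = (1/2) * base * height
Area = (1/2) * 48 * 26
Area = 624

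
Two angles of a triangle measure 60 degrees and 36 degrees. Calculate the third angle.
Sum of angles in a triangle = 180 degrees
Third angle = 180 - 60 - 36
Third angle = 84 degrees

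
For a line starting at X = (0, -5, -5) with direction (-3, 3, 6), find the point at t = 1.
P(1) = (0 + (-3)(1), -5 + 3(1), -5 + 6(1)) = (-3, -2, 1)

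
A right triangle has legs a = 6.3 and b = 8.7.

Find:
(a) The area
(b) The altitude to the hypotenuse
(a) Area = ½ab = ½·6.3·8.7 = 27.405
(b) Hypotenuse c = √(6.3² + 8.7²) = √115.38 = 10.7415
    Area = ½·c·h_c  →  h_c = 2·Area/c = 2·27.405/10.7415 = 5.103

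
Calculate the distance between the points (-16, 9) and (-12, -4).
Using the distance formula: d = sqrt((x₂-x₁)² + (y₂-y₁)²)
dx = (-12) - (-16) = 4
dy = (-4) - 9 = -13
d = sqrt(4² + (-13)²) = sqrt(16 + 169) = sqrt(185) = 13.60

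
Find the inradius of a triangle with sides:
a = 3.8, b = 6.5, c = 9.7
s = (a+b+c)/2 = (3.8+6.5+9.7)/2 = 10
Area = √(s(s-a)(s-b)(s-c)) = √(10·6.2·3.5·0.3) = 8.06846
r = Area/s = 8.06846/10 = 0.8068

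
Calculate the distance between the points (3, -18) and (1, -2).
Using the distance formula: d = sqrt((x₂-x₁)² + (y₂-y₁)²)
dx = 1 - 3 = -2
dy = (-2) - (-18) = 16
d = sqrt((-2)² + 16²) = sqrt(4 + 256) = sqrt(260) = 16.12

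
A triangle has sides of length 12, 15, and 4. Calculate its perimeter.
Perimeter = sum of all sides
Perimeter = 12 + 15 + 4
Perimeter = 31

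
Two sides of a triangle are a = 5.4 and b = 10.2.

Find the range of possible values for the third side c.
By the triangle inequality: |a - b| < c < a + b
|5.4 - 10.2| < c < 5.4 + 10.2
4.8 < c < 15.6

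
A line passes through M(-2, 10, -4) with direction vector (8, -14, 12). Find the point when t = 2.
P(2) = (-2 + 8(2), 10 + (-14)(2), -4 + 12(2)) = (14, -18, 20)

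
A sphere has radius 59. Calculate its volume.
Volume = (4/3) * pi * r³
Volume = (4/3) * pi * 59³
Volume = (4/3) * pi * 205379
Volume = 860289.54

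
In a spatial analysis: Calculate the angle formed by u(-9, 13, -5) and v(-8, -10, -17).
u·v = 27, |u|² = 275, |v|² = 453
cos θ = 27/√124575 ≈ 0.0765
θ ≈ 85.61°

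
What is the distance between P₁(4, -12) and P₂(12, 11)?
Using the distance formula: d = sqrt((x₂-x₁)² + (y₂-y₁)²)
dx = 12 - 4 = 8
dy = 11 - (-12) = 23
d = sqrt(8² + 23²) = sqrt(64 + 529) = sqrt(593) = 24.35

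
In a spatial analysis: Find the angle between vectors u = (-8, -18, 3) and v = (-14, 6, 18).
u·v = 58, |u|² = 397, |v|² = 556
cos θ = 58/√220732 ≈ 0.1235
θ ≈ 82.91°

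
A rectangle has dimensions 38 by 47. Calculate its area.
Area = length * width
Area = 38 * 47
Area = 1786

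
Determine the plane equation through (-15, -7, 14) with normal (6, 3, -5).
d = n·P = (6)(-15) + (3)(-7) + (-5)(14) = -181
Plane: 6x + 3y - 5z = -181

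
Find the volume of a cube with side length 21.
Volume = s³
Volume = 21³
Volume = 9261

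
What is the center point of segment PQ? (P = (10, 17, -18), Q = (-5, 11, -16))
Midpoint = ((10-5)/2, (17+11)/2, (-18-16)/2) = (2.5, 14, -17)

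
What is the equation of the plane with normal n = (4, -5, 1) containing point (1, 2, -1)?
d = n·P = (4)(1) + (-5)(2) + (1)(-1) = -7
Plane: 4x - 5y + z = -7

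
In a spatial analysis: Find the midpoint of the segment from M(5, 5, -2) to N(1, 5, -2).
Midpoint = ((5+1)/2, (5+5)/2, (-2-2)/2) = (3, 5, -2)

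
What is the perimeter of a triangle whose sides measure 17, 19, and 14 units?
Perimeter = sum of all sides
Perimeter = 17 + 19 + 14
Perimeter = 50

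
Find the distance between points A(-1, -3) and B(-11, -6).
Using the distance formula: d = sqrt((x₂-x₁)² + (y₂-y₁)²)
dx = (-11) - (-1) = -10
dy = (-6) - (-3) = -3
d = sqrt((-10)² + (-3)²) = sqrt(100 + 9) = sqrt(109) = 10.44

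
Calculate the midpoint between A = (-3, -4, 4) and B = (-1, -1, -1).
Midpoint = ((-3-1)/2, (-4-1)/2, (4-1)/2) = (-2, -2.5, 1.5)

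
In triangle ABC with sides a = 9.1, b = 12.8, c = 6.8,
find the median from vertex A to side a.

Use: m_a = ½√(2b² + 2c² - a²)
m_a = ½√(2·12.8² + 2·6.8² - 9.1²)
m_a = ½√(327.68 + 92.48 - 82.81) = ½√337.35 = 9.184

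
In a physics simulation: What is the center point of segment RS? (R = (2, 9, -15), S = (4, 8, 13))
Midpoint = ((2+4)/2, (9+8)/2, (-15+13)/2) = (3, 8.5, -1)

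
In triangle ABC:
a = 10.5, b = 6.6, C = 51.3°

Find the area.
Using A = ½ab·sin(C):
A = ½·10.5·6.6·sin(51.3°) = ½·69.3·0.780430 = 27.04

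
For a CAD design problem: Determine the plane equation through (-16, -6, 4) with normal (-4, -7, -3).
d = n·P = (-4)(-16) + (-7)(-6) + (-3)(4) = 94
Plane: -4x - 7y - 3z = 94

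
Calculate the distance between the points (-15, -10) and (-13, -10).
Using the distance formula: d = sqrt((x₂-x₁)² + (y₂-y₁)²)
dx = (-13) - (-15) = 2
dy = (-10) - (-10) = 0
d = sqrt(2² + 0²) = sqrt(4 + 0) = sqrt(4) = 2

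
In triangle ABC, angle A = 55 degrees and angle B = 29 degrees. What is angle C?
Sum of angles in a triangle = 180 degrees
Third angle = 180 - 55 - 29
Third angle = 96 degrees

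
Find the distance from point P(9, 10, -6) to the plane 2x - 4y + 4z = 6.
d = |2(9) + (-4)(10) + 4(-6) - (6)| / √(2² + (-4)² + 4²) = 52/√36 = 8.667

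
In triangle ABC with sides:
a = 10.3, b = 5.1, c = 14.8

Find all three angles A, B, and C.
By the law of cosines:
cos(A) = (b² + c² - a²)/(2bc) = 0.920509  →  A = 23°
cos(B) = (a² + c² - b²)/(2ac) = 0.981107  →  B = 11.16°
cos(C) = (a² + b² - c²)/(2ab) = -0.827527  →  C = 145.8°
Check: A + B + C = 180.0° ✓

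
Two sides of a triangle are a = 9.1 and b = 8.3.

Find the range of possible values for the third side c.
By the triangle inequality: |a - b| < c < a + b
|9.1 - 8.3| < c < 9.1 + 8.3
0.8 < c < 17.4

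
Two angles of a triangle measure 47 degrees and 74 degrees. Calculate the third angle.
Sum of angles in a triangle = 180 degrees
Third angle = 180 - 47 - 74
Third angle = 59 degrees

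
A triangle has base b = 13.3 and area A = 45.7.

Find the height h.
A = ½bh  →  h = 2A/b
h = 2·45.7/13.3 = 6.872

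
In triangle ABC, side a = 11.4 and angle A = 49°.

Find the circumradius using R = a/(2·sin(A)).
R = a/(2·sin(A)) = 11.4/(2·sin(49°))
R = 11.4/(2·0.754710) = 11.4/1.509419 = 7.553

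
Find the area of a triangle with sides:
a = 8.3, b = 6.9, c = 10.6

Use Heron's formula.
s = (a+b+c)/2 = (8.3+6.9+10.6)/2 = 12.9
A = √(s(s-a)(s-b)(s-c)) = √(12.9·4.6·6·2.3)
A = √818.892 = 28.62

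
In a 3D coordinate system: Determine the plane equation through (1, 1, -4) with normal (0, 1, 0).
d = n·P = (0)(1) + (1)(1) + (0)(-4) = 1
Plane: y = 1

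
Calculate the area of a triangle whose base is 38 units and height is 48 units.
Area = (1/2) * base * height
Area = (1/2) * 38 * 48
Area = 912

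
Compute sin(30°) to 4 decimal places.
sin(30 degrees) = 1/2
Decimal approximation: 0.5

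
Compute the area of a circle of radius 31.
Area = pi * r²
Area = pi * 31²
Area = pi * 961
Area = 3019.07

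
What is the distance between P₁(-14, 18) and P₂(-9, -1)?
Using the distance formula: d = sqrt((x₂-x₁)² + (y₂-y₁)²)
dx = (-9) - (-14) = 5
dy = (-1) - 18 = -19
d = sqrt(5² + (-19)²) = sqrt(25 + 361) = sqrt(386) = 19.65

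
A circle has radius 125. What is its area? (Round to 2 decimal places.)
Area = pi * r²
Area = pi * 125²
Area = pi * 15625
Area = 49087.39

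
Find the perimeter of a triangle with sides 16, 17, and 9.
Perimeter = sum of all sides
Perimeter = 16 + 17 + 9
Perimeter = 42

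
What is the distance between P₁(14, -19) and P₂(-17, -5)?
Using the distance formula: d = sqrt((x₂-x₁)² + (y₂-y₁)²)
dx = (-17) - 14 = -31
dy = (-5) - (-19) = 14
d = sqrt((-31)² + 14²) = sqrt(961 + 196) = sqrt(1157) = 34.01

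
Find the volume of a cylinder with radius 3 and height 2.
Volume = pi * r² * h
Volume = pi * 3² * 2
Volume = pi * 9 * 2
Volume = pi * 18
Volume = 56.55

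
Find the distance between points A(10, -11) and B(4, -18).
Using the distance formula: d = sqrt((x₂-x₁)² + (y₂-y₁)²)
dx = 4 - 10 = -6
dy = (-18) - (-11) = -7
d = sqrt((-6)² + (-7)²) = sqrt(36 + 49) = sqrt(85) = 9.22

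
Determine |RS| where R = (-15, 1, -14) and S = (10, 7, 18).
d = √[(25)² + (6)² + (32)²] = √1685 = 41.05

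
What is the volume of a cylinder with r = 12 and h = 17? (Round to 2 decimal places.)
Volume = pi * r² * h
Volume = pi * 12² * 17
Volume = pi * 144 * 17
Volume = pi * 2448
Volume = 7690.62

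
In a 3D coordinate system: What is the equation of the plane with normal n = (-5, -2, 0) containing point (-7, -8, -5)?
d = n·P = (-5)(-7) + (-2)(-8) + (0)(-5) = 51
Plane: -5x - 2y = 51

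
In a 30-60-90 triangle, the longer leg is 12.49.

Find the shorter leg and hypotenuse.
In a 30-60-90 triangle, sides are in ratio 1 : √3 : 2.
Long leg = short leg·√3  →  short leg = 12.49/√3 = 7.211
Hypotenuse = 2·(short leg) = 2·12.49/√3 = 14.42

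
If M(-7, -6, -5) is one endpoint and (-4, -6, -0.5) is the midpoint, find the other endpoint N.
N = (2×(-4) - (-7), 2×(-6) - (-6), 2×(-0.5) - (-5)) = (-1, -6, 4)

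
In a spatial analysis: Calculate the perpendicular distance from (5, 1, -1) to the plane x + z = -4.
d = |1(5) + 0(1) + 1(-1) - (-4)| / √(1² + 0² + 1²) = 8/√2 = 5.657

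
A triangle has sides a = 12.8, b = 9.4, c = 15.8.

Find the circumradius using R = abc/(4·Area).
s = (a+b+c)/2 = 19
Area = √(s(s-a)(s-b)(s-c)) = √(19·6.2·9.6·3.2) = 60.1566
R = abc/(4·Area) = (12.8·9.4·15.8)/(4·60.1566) = 1901.056/240.6264 = 7.9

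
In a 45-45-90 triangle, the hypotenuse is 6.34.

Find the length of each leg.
In a 45-45-90 triangle, hypotenuse = leg·√2  →  leg = hypotenuse/√2
leg = 6.34/√2 = 4.483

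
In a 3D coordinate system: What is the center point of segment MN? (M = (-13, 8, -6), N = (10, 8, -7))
Midpoint = ((-13+10)/2, (8+8)/2, (-6-7)/2) = (-1.5, 8, -6.5)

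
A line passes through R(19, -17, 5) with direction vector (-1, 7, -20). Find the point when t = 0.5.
P(0.5) = (19 + (-1)(0.5), -17 + 7(0.5), 5 + (-20)(0.5)) = (18.5, -13.5, -5)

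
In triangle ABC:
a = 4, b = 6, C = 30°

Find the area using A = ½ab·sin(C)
A = ½·4·6·sin(30°) = ½·24·0.500000 = 6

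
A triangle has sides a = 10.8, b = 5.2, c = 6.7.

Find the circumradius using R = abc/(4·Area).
s = (a+b+c)/2 = 11.35
Area = √(s(s-a)(s-b)(s-c)) = √(11.35·0.55·6.15·4.65) = 13.3611
R = abc/(4·Area) = (10.8·5.2·6.7)/(4·13.3611) = 376.272/53.4444 = 7.04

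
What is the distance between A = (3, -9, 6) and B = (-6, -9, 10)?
d = √[(-9)² + (0)² + (4)²] = √97 = 9.849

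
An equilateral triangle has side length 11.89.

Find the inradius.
For an equilateral triangle, r = s/(2√3) where s is the side.
r = 11.89/(2√3) = 11.89/3.464102 = 3.432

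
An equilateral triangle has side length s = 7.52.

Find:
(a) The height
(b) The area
(a) Height h = s·√3/2 = 7.52·√3/2 = 6.513
(b) Area = (√3/4)·s² = (√3/4)·7.52² = (√3/4)·56.5504 = 24.49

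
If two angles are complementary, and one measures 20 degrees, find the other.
Complementary angles sum to 90 degrees.
Other angle = 90 - 20
Other angle = 70 degrees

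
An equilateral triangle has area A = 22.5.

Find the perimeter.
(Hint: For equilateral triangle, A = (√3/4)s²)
A = (√3/4)s²  →  s² = 4A/√3 = 4·22.5/√3 = 51.9615
s = 7.20843
Perimeter = 3s = 21.63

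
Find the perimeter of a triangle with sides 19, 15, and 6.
Perimeter = sum of all sides
Perimeter = 19 + 15 + 6
Perimeter = 40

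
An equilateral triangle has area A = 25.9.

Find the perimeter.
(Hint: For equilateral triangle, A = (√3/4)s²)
A = (√3/4)s²  →  s² = 4A/√3 = 4·25.9/√3 = 59.8135
s = 7.73392
Perimeter = 3s = 23.2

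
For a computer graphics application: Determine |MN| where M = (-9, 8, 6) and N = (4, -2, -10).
d = √[(13)² + (-10)² + (-16)²] = √525 = 22.91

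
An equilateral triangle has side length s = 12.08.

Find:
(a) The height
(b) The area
(a) Height h = s·√3/2 = 12.08·√3/2 = 10.46
(b) Area = (√3/4)·s² = (√3/4)·12.08² = (√3/4)·145.926 = 63.19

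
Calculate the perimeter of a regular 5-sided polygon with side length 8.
Perimeter = number of sides * side length
Perimeter = 5 * 8
Perimeter = 40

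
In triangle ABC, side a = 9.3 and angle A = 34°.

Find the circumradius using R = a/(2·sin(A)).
R = a/(2·sin(A)) = 9.3/(2·sin(34°))
R = 9.3/(2·0.559193) = 9.3/1.118386 = 8.316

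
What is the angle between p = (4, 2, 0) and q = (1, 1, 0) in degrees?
p·q = 6, |p|² = 20, |q|² = 2
cos θ = 6/√40 ≈ 0.9487
θ ≈ 18.43°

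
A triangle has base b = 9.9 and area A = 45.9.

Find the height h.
A = ½bh  →  h = 2A/b
h = 2·45.9/9.9 = 9.273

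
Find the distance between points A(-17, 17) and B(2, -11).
Using the distance formula: d = sqrt((x₂-x₁)² + (y₂-y₁)²)
dx = 2 - (-17) = 19
dy = (-11) - 17 = -28
d = sqrt(19² + (-28)²) = sqrt(361 + 784) = sqrt(1145) = 33.84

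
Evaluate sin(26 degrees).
sin(26 degrees) = 0.4384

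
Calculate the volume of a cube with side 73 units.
Volume = s³
Volume = 73³
Volume = 389017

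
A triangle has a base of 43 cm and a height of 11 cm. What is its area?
Area = (1/2) * base * height
Area = (1/2) * 43 * 11
Area = 236.50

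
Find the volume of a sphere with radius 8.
Volume = (4/3) * pi * r³
Volume = (4/3) * pi * 8³
Volume = (4/3) * pi * 512
Volume = 2144.66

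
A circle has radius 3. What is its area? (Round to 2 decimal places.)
Area = pi * r²
Area = pi * 3²
Area = pi * 9
Area = 28.27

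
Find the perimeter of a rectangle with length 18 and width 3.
Perimeter = 2 * (length + width)
Perimeter = 2 * (18 + 3)
Perimeter = 2 * 21
Perimeter = 42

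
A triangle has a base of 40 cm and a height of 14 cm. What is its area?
Area = (1/2) * base * height
Area = (1/2) * 40 * 14
Area = 280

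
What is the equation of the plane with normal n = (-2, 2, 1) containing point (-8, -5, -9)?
d = n·P = (-2)(-8) + (2)(-5) + (1)(-9) = -3
Plane: -2x + 2y + z = -3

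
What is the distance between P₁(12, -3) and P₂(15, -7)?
Using the distance formula: d = sqrt((x₂-x₁)² + (y₂-y₁)²)
dx = 15 - 12 = 3
dy = (-7) - (-3) = -4
d = sqrt(3² + (-4)²) = sqrt(9 + 16) = sqrt(25) = 5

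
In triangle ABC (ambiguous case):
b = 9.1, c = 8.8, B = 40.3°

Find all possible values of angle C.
sin(C)/c = sin(B)/b  →  sin(C) = c·sin(B)/b = 8.8·sin(40.3°)/9.1 = 0.625467
C₁ = arcsin(0.625467) = 38.72°,  C₂ = 180° - C₁ = 141.28°
Check C₂: A = 180° - 40.3° - 141.28° = -1.58° ≤ 0, rejected
C = 38.72° (one solution)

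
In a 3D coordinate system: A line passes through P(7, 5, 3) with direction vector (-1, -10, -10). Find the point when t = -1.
P(-1) = (7 + (-1)(-1), 5 + (-10)(-1), 3 + (-10)(-1)) = (8, 15, 13)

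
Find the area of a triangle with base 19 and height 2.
Area = (1/2) * base * height
Area = (1/2) * 19 * 2
Area = 19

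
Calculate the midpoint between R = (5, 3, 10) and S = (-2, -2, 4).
Midpoint = ((5-2)/2, (3-2)/2, (10+4)/2) = (1.5, 0.5, 7)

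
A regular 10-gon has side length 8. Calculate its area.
For a regular 10-gon with side length s = 8:
Apothem a = s / (2*tan(pi/10)) = 8 / (2*tan(pi/10)) ≈ 12.3107
Perimeter P = 10 * 8 = 80
Area = (1/2) * P * a = (1/2) * 80 * 12.3107 = 492.43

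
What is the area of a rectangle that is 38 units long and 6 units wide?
Area = length * width
Area = 38 * 6
Area = 228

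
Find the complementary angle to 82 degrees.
Complementary angles sum to 90 degrees.
Other angle = 90 - 82
Other angle = 8 degrees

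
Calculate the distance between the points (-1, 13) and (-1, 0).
Using the distance formula: d = sqrt((x₂-x₁)² + (y₂-y₁)²)
dx = (-1) - (-1) = 0
dy = 0 - 13 = -13
d = sqrt(0² + (-13)²) = sqrt(0 + 169) = sqrt(169) = 13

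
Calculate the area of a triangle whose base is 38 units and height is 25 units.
Area = (1/2) * base * height
Area = (1/2) * 38 * 25
Area = 475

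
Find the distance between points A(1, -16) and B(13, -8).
Using the distance formula: d = sqrt((x₂-x₁)² + (y₂-y₁)²)
dx = 13 - 1 = 12
dy = (-8) - (-16) = 8
d = sqrt(12² + 8²) = sqrt(144 + 64) = sqrt(208) = 14.42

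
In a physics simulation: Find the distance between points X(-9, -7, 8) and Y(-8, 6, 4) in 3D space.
d = √[(1)² + (13)² + (-4)²] = √186 = 13.64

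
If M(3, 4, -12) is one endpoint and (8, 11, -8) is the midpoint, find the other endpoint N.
N = (2×8 - 3, 2×11 - 4, 2×(-8) - (-12)) = (13, 18, -4)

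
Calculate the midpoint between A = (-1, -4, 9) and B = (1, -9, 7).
Midpoint = ((-1+1)/2, (-4-9)/2, (9+7)/2) = (0, -6.5, 8)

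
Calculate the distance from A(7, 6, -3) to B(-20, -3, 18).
d = √[(-27)² + (-9)² + (21)²] = √1251 = 35.37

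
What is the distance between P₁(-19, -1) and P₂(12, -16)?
Using the distance formula: d = sqrt((x₂-x₁)² + (y₂-y₁)²)
dx = 12 - (-19) = 31
dy = (-16) - (-1) = -15
d = sqrt(31² + (-15)²) = sqrt(961 + 225) = sqrt(1186) = 34.44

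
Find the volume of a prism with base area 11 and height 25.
Volume = base area * height
Volume = 11 * 25
Volume = 275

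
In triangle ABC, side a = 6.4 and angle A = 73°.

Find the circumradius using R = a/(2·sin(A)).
R = a/(2·sin(A)) = 6.4/(2·sin(73°))
R = 6.4/(2·0.956305) = 6.4/1.912610 = 3.346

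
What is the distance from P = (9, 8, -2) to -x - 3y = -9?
d = |(-1)(9) + (-3)(8) + 0(-2) - (-9)| / √((-1)² + (-3)² + 0²) = 24/√10 = 7.589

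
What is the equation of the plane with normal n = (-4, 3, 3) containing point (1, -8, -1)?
d = n·P = (-4)(1) + (3)(-8) + (3)(-1) = -31
Plane: -4x + 3y + 3z = -31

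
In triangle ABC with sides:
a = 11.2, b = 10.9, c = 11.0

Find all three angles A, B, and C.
By the law of cosines:
cos(A) = (b² + c² - a²)/(2bc) = 0.476939  →  A = 61.51°
cos(B) = (a² + c² - b²)/(2ac) = 0.517979  →  B = 58.8°
cos(C) = (a² + b² - c²)/(2ab) = 0.504792  →  C = 59.68°
Check: A + B + C = 180.0° ✓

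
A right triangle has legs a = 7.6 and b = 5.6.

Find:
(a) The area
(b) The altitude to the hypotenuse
(a) Area = ½ab = ½·7.6·5.6 = 21.28
(b) Hypotenuse c = √(7.6² + 5.6²) = √89.12 = 9.44034
    Area = ½·c·h_c  →  h_c = 2·Area/c = 2·21.28/9.44034 = 4.508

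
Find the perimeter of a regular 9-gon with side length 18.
Perimeter = number of sides * side length
Perimeter = 9 * 18
Perimeter = 162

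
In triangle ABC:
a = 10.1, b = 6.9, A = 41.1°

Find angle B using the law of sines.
sin(B)/b = sin(A)/a
sin(B) = b·sin(A)/a = 6.9·sin(41.1°)/10.1 = 0.449098
B = arcsin(0.449098) = 26.69°  (b ≤ a, so B ≤ A and the acute solution is unique)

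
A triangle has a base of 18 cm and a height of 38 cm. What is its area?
Area = (1/2) * base * height
Area = (1/2) * 18 * 38
Area = 342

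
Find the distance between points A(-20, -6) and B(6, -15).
Using the distance formula: d = sqrt((x₂-x₁)² + (y₂-y₁)²)
dx = 6 - (-20) = 26
dy = (-15) - (-6) = -9
d = sqrt(26² + (-9)²) = sqrt(676 + 81) = sqrt(757) = 27.51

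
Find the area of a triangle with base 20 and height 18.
Area = (1/2) * base * height
Area = (1/2) * 20 * 18
Area = 180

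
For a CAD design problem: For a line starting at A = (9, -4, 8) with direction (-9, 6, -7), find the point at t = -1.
P(-1) = (9 + (-9)(-1), -4 + 6(-1), 8 + (-7)(-1)) = (18, -10, 15)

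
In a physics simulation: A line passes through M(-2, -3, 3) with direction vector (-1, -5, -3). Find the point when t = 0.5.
P(0.5) = (-2 + (-1)(0.5), -3 + (-5)(0.5), 3 + (-3)(0.5)) = (-2.5, -5.5, 1.5)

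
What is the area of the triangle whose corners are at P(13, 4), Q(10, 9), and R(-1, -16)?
Using the coordinate formula: Area = (1/2)|x₁(y₂-y₃) + x₂(y₃-y₁) + x₃(y₁-y₂)|
Area = (1/2)|13(9-(-16)) + 10((-16)-4) + (-1)(4-9)|
Area = (1/2)|13*25 + 10*(-20) + (-1)*(-5)|
Area = (1/2)|325 + (-200) + 5|
Area = (1/2)*130 = 65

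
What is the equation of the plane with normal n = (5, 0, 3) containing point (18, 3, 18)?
d = n·P = (5)(18) + (0)(3) + (3)(18) = 144
Plane: 5x + 3z = 144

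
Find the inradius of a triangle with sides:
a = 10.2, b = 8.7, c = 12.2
s = (a+b+c)/2 = (10.2+8.7+12.2)/2 = 15.55
Area = √(s(s-a)(s-b)(s-c)) = √(15.55·5.35·6.85·3.35) = 43.6928
r = Area/s = 43.6928/15.55 = 2.81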